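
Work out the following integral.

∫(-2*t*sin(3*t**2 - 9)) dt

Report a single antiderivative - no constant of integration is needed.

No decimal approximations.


Answer: cos(3*t**2 - 9)/3.


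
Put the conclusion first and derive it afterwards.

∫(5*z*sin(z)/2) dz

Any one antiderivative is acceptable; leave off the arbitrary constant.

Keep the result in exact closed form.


The answer is -5*z*cos(z)/2 + 5*sin(z)/2.
Step 1. Integrate ∫(5*z*sin(z)/2) dz by parts with u = z, dv = (5*sin(z)/2) dz, so v = -5*cos(z)/2: now -5*z*cos(z)/2 + ∫(5*cos(z)/2) dz.
Step 2. Evaluate the standard form: now -5*z*cos(z)/2 + 5*sin(z)/2.
Answer: -5*z*cos(z)/2 + 5*sin(z)/2.


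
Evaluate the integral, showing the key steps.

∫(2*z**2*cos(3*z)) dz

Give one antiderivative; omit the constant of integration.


Step 1. Integrate ∫(2*z**2*cos(3*z)) dz by parts with u = z**2, dv = (2*cos(3*z)) dz, so v = 2*sin(3*z)/3: now 2*z**2*sin(3*z)/3 + ∫(-4*z*sin(3*z)/3) dz.
Step 2. Integrate ∫(-4*z*sin(3*z)/3) dz by parts with u = z, dv = (-4*sin(3*z)/3) dz, so v = 4*cos(3*z)/9: now 2*z**2*sin(3*z)/3 + 4*z*cos(3*z)/9 + ∫(-4*cos(3*z)/9) dz.
Step 3. Evaluate the standard form: now 2*z**2*sin(3*z)/3 + 4*z*cos(3*z)/9 - 4*sin(3*z)/27.
Answer: 2*z**2*sin(3*z)/3 + 4*z*cos(3*z)/9 - 4*sin(3*z)/27.


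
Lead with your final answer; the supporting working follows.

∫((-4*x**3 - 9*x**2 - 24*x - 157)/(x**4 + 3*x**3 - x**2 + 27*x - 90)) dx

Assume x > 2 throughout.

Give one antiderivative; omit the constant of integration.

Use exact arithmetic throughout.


The answer is -3*log(x - 2) - log(x + 5) + 4*atan(x/3)/3.
Step 1. Decompose ∫((-4*x**3 - 9*x**2 - 24*x - 157)/(x**4 + 3*x**3 - x**2 + 27*x - 90)) dx by partial fractions, (-4*x**3 - 9*x**2 - 24*x - 157)/(x**4 + 3*x**3 - x**2 + 27*x - 90) = 4/(x**2 + 9) - 1/(x + 5) - 3/(x - 2): now ∫(-3/(x - 2)) dx + ∫(-1/(x + 5)) dx + ∫(4/(x**2 + 9)) dx.
Step 2. Evaluate the standard form [assuming x > -5]: now -log(x + 5) + ∫(-3/(x - 2)) dx + ∫(4/(x**2 + 9)) dx.
Step 3. Evaluate the standard form [assuming x > 2]: now -3*log(x - 2) - log(x + 5) + ∫(4/(x**2 + 9)) dx.
Step 4. Evaluate the standard form: now -3*log(x - 2) - log(x + 5) + 4*atan(x/3)/3.
Answer: -3*log(x - 2) - log(x + 5) + 4*atan(x/3)/3.


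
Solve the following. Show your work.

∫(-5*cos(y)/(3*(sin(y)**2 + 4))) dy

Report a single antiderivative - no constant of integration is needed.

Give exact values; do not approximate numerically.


Step 1. Substitute u = sin(y), turning ∫(-5*cos(y)/(3*(sin(y)**2 + 4))) dy into ∫(-5/(3*(u**2 + 4))) du: now ∫(-5/(3*(u**2 + 4))) du.
Step 2. Evaluate the standard form: now -5*atan(u/2)/6.
Step 3. Substitute back u = sin(y): now -5*atan(sin(y)/2)/6.
Answer: -5*atan(sin(y)/2)/6.


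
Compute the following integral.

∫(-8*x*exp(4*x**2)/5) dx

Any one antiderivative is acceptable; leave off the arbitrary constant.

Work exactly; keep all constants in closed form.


Answer: -exp(4*x**2)/5.


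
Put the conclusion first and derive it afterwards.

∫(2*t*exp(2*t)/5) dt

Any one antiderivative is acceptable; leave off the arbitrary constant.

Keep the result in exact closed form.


The answer is t*exp(2*t)/5 - exp(2*t)/10.
Step 1. Integrate ∫(2*t*exp(2*t)/5) dt by parts with u = t, dv = (2*exp(2*t)/5) dt, so v = exp(2*t)/5: now t*exp(2*t)/5 + ∫(-exp(2*t)/5) dt.
Step 2. Evaluate the standard form: now t*exp(2*t)/5 - exp(2*t)/10.
Answer: t*exp(2*t)/5 - exp(2*t)/10.


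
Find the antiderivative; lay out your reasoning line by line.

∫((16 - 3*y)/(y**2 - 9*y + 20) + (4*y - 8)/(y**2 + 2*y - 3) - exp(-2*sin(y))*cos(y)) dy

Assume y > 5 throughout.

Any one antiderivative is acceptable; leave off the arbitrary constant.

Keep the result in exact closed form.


Step 1. Rewrite: now ∫((16 - 3*y)/(y**2 - 9*y + 20)) dy + ∫((4*y - 8)/(y**2 + 2*y - 3)) dy + ∫(-exp(-2*sin(y))*cos(y)) dy.
Step 2. Decompose ∫((16 - 3*y)/(y**2 - 9*y + 20)) dy by partial fractions, (16 - 3*y)/(y**2 - 9*y + 20) = -4/(y - 4) + 1/(y - 5): now ∫((4*y - 8)/(y**2 + 2*y - 3)) dy + ∫(-exp(-2*sin(y))*cos(y)) dy + ∫(1/(y - 5)) dy + ∫(-4/(y - 4)) dy.
Step 3. Evaluate the standard form [assuming y > 5]: now log(y - 5) + ∫((4*y - 8)/(y**2 + 2*y - 3)) dy + ∫(-exp(-2*sin(y))*cos(y)) dy + ∫(-4/(y - 4)) dy.
Step 4. Evaluate the standard form [assuming y > 4]: now log(y - 5) - 4*log(y - 4) + ∫((4*y - 8)/(y**2 + 2*y - 3)) dy + ∫(-exp(-2*sin(y))*cos(y)) dy.
Step 5. Decompose ∫((4*y - 8)/(y**2 + 2*y - 3)) dy by partial fractions, (4*y - 8)/(y**2 + 2*y - 3) = 5/(y + 3) - 1/(y - 1): now log(y - 5) - 4*log(y - 4) + ∫(-exp(-2*sin(y))*cos(y)) dy + ∫(-1/(y - 1)) dy + ∫(5/(y + 3)) dy.
Step 6. Evaluate the standard form [assuming y > 1]: now log(y - 5) - 4*log(y - 4) - log(y - 1) + ∫(-exp(-2*sin(y))*cos(y)) dy + ∫(5/(y + 3)) dy.
Step 7. Evaluate the standard form [assuming y > -3]: now log(y - 5) - 4*log(y - 4) - log(y - 1) + 5*log(y + 3) + ∫(-exp(-2*sin(y))*cos(y)) dy.
Step 8. Substitute u = sin(y), turning ∫(-exp(-2*sin(y))*cos(y)) dy into ∫(-exp(-2*u)) du: now log(y - 5) - 4*log(y - 4) - log(y - 1) + 5*log(y + 3) + ∫(-exp(-2*u)) du.
Step 9. Evaluate the standard form: now log(y - 5) - 4*log(y - 4) - log(y - 1) + 5*log(y + 3) + exp(-2*u)/2.
Step 10. Substitute back u = sin(y): now log(y - 5) - 4*log(y - 4) - log(y - 1) + 5*log(y + 3) + exp(-2*sin(y))/2.
Answer: log(y - 5) - 4*log(y - 4) - log(y - 1) + 5*log(y + 3) + exp(-2*sin(y))/2.


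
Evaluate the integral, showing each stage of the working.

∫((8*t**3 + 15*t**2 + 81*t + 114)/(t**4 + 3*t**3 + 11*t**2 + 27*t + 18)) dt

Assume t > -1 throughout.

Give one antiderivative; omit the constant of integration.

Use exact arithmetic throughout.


Step 1. Decompose ∫((8*t**3 + 15*t**2 + 81*t + 114)/(t**4 + 3*t**3 + 11*t**2 + 27*t + 18)) dt by partial fractions, (8*t**3 + 15*t**2 + 81*t + 114)/(t**4 + 3*t**3 + 11*t**2 + 27*t + 18) = 3/(t**2 + 9) + 4/(t + 2) + 4/(t + 1): now ∫(4/(t + 1)) dt + ∫(4/(t + 2)) dt + ∫(3/(t**2 + 9)) dt.
Step 2. Evaluate the standard form [assuming t > -1]: now 4*log(t + 1) + ∫(4/(t + 2)) dt + ∫(3/(t**2 + 9)) dt.
Step 3. Evaluate the standard form [assuming t > -2]: now 4*log(t + 1) + 4*log(t + 2) + ∫(3/(t**2 + 9)) dt.
Step 4. Evaluate the standard form: now 4*log(t + 1) + 4*log(t + 2) + atan(t/3).
Answer: 4*log(t + 1) + 4*log(t + 2) + atan(t/3).


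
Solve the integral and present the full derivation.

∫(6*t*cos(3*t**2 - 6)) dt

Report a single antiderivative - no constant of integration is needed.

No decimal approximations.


Step 1. Substitute u = t**2 - 2, turning ∫(6*t*cos(3*t**2 - 6)) dt into ∫(3*cos(3*u)) du: now ∫(3*cos(3*u)) du.
Step 2. Evaluate the standard form: now sin(3*u).
Step 3. Substitute back u = t**2 - 2: now sin(3*t**2 - 6).
Answer: sin(3*t**2 - 6).


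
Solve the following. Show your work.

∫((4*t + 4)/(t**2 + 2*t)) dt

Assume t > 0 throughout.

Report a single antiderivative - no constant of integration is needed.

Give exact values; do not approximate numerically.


Step 1. Decompose ∫((4*t + 4)/(t**2 + 2*t)) dt by partial fractions, (4*t + 4)/(t**2 + 2*t) = 2/(t + 2) + 2/t: now ∫(2/t) dt + ∫(2/(t + 2)) dt.
Step 2. Evaluate the standard form [assuming t > -2]: now 2*log(t + 2) + ∫(2/t) dt.
Step 3. Evaluate the standard form [assuming t > 0]: now 2*log(t) + 2*log(t + 2).
Answer: 2*log(t) + 2*log(t + 2).


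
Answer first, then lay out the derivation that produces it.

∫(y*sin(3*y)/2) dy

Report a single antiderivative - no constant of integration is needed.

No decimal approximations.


The answer is -y*cos(3*y)/6 + sin(3*y)/18.
Step 1. Integrate ∫(y*sin(3*y)/2) dy by parts with u = y, dv = (sin(3*y)/2) dy, so v = -cos(3*y)/6: now -y*cos(3*y)/6 + ∫(cos(3*y)/6) dy.
Step 2. Evaluate the standard form: now -y*cos(3*y)/6 + sin(3*y)/18.
Answer: -y*cos(3*y)/6 + sin(3*y)/18.


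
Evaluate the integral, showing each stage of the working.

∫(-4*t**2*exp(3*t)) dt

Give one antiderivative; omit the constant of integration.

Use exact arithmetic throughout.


Step 1. Integrate ∫(-4*t**2*exp(3*t)) dt by parts with u = t**2, dv = (-4*exp(3*t)) dt, so v = -4*exp(3*t)/3: now -4*t**2*exp(3*t)/3 + ∫(8*t*exp(3*t)/3) dt.
Step 2. Integrate ∫(8*t*exp(3*t)/3) dt by parts with u = t, dv = (8*exp(3*t)/3) dt, so v = 8*exp(3*t)/9: now -4*t**2*exp(3*t)/3 + 8*t*exp(3*t)/9 + ∫(-8*exp(3*t)/9) dt.
Step 3. Evaluate the standard form: now -4*t**2*exp(3*t)/3 + 8*t*exp(3*t)/9 - 8*exp(3*t)/27.
Answer: -4*t**2*exp(3*t)/3 + 8*t*exp(3*t)/9 - 8*exp(3*t)/27.


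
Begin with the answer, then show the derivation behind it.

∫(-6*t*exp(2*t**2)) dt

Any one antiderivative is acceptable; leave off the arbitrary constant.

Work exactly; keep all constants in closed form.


The answer is -3*exp(2*t**2)/2.
Step 1. Substitute u = t**2, turning ∫(-6*t*exp(2*t**2)) dt into ∫(-3*exp(2*u)) du: now ∫(-3*exp(2*u)) du.
Step 2. Evaluate the standard form: now -3*exp(2*u)/2.
Step 3. Substitute back u = t**2: now -3*exp(2*t**2)/2.
Answer: -3*exp(2*t**2)/2.


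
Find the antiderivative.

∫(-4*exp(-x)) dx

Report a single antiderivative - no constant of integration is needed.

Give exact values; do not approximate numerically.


Answer: 4*exp(-x).


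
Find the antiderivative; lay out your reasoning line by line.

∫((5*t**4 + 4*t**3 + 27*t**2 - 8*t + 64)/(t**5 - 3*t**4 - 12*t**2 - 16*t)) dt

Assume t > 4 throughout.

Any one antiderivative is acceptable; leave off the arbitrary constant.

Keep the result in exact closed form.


Step 1. Decompose ∫((5*t**4 + 4*t**3 + 27*t**2 - 8*t + 64)/(t**5 - 3*t**4 - 12*t**2 - 16*t)) dt by partial fractions, (5*t**4 + 4*t**3 + 27*t**2 - 8*t + 64)/(t**5 - 3*t**4 - 12*t**2 - 16*t) = 3/(t**2 + 4) + 4/(t + 1) + 5/(t - 4) - 4/t: now ∫(-4/t) dt + ∫(5/(t - 4)) dt + ∫(4/(t + 1)) dt + ∫(3/(t**2 + 4)) dt.
Step 2. Evaluate the standard form [assuming t > -1]: now 4*log(t + 1) + ∫(-4/t) dt + ∫(5/(t - 4)) dt + ∫(3/(t**2 + 4)) dt.
Step 3. Evaluate the standard form [assuming t > 4]: now 5*log(t - 4) + 4*log(t + 1) + ∫(-4/t) dt + ∫(3/(t**2 + 4)) dt.
Step 4. Evaluate the standard form [assuming t > 0]: now -4*log(t) + 5*log(t - 4) + 4*log(t + 1) + ∫(3/(t**2 + 4)) dt.
Step 5. Evaluate the standard form: now -4*log(t) + 5*log(t - 4) + 4*log(t + 1) + 3*atan(t/2)/2.
Answer: -4*log(t) + 5*log(t - 4) + 4*log(t + 1) + 3*atan(t/2)/2.


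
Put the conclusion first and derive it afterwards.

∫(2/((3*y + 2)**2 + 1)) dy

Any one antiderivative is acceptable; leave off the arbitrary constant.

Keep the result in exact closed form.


The answer is 2*atan(3*y + 2)/3.
Step 1. Substitute u = 3*y + 2, turning ∫(2/((3*y + 2)**2 + 1)) dy into ∫(2/(3*(u**2 + 1))) du: now ∫(2/(3*(u**2 + 1))) du.
Step 2. Evaluate the standard form: now 2*atan(u)/3.
Step 3. Substitute back u = 3*y + 2: now 2*atan(3*y + 2)/3.
Answer: 2*atan(3*y + 2)/3.


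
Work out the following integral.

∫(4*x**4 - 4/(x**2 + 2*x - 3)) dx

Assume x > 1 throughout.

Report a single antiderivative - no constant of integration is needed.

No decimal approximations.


Answer: 4*x**5/5 - log(x - 1) + log(x + 3).


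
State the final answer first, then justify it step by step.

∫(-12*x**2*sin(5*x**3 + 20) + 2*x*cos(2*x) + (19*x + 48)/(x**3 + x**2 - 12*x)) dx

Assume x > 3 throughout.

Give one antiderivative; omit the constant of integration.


The answer is x*sin(2*x) - 4*log(x) + 5*log(x - 3) - log(x + 4) + cos(2*x)/2 + 4*cos(5*x**3 + 20)/5.
Step 1. Rewrite: now ∫(2*x*cos(2*x)) dx + ∫(-12*x**2*sin(5*x**3 + 20)) dx + ∫((19*x + 48)/(x**3 + x**2 - 12*x)) dx.
Step 2. Decompose ∫((19*x + 48)/(x**3 + x**2 - 12*x)) dx by partial fractions, (19*x + 48)/(x**3 + x**2 - 12*x) = -1/(x + 4) + 5/(x - 3) - 4/x: now ∫(-4/x) dx + ∫(2*x*cos(2*x)) dx + ∫(-12*x**2*sin(5*x**3 + 20)) dx + ∫(5/(x - 3)) dx + ∫(-1/(x + 4)) dx.
Step 3. Evaluate the standard form [assuming x > 3]: now 5*log(x - 3) + ∫(-4/x) dx + ∫(2*x*cos(2*x)) dx + ∫(-12*x**2*sin(5*x**3 + 20)) dx + ∫(-1/(x + 4)) dx.
Step 4. Evaluate the standard form [assuming x > 0]: now -4*log(x) + 5*log(x - 3) + ∫(2*x*cos(2*x)) dx + ∫(-12*x**2*sin(5*x**3 + 20)) dx + ∫(-1/(x + 4)) dx.
Step 5. Evaluate the standard form [assuming x > -4]: now -4*log(x) + 5*log(x - 3) - log(x + 4) + ∫(2*x*cos(2*x)) dx + ∫(-12*x**2*sin(5*x**3 + 20)) dx.
Step 6. Integrate ∫(2*x*cos(2*x)) dx by parts with u = x, dv = (2*cos(2*x)) dx, so v = sin(2*x): now x*sin(2*x) - 4*log(x) + 5*log(x - 3) - log(x + 4) + ∫(-12*x**2*sin(5*x**3 + 20)) dx + ∫(-sin(2*x)) dx.
Step 7. Evaluate the standard form: now x*sin(2*x) - 4*log(x) + 5*log(x - 3) - log(x + 4) + cos(2*x)/2 + ∫(-12*x**2*sin(5*x**3 + 20)) dx.
Step 8. Substitute u = x**3 + 4, turning ∫(-12*x**2*sin(5*x**3 + 20)) dx into ∫(-4*sin(5*u)) du: now x*sin(2*x) - 4*log(x) + 5*log(x - 3) - log(x + 4) + cos(2*x)/2 + ∫(-4*sin(5*u)) du.
Step 9. Evaluate the standard form: now x*sin(2*x) - 4*log(x) + 5*log(x - 3) - log(x + 4) + 4*cos(5*u)/5 + cos(2*x)/2.
Step 10. Substitute back u = x**3 + 4: now x*sin(2*x) - 4*log(x) + 5*log(x - 3) - log(x + 4) + cos(2*x)/2 + 4*cos(5*x**3 + 20)/5.
Answer: x*sin(2*x) - 4*log(x) + 5*log(x - 3) - log(x + 4) + cos(2*x)/2 + 4*cos(5*x**3 + 20)/5.


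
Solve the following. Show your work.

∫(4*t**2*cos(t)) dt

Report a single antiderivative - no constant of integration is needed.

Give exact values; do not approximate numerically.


Step 1. Integrate ∫(4*t**2*cos(t)) dt by parts with u = t**2, dv = (4*cos(t)) dt, so v = 4*sin(t): now 4*t**2*sin(t) + ∫(-8*t*sin(t)) dt.
Step 2. Integrate ∫(-8*t*sin(t)) dt by parts with u = t, dv = (-8*sin(t)) dt, so v = 8*cos(t): now 4*t**2*sin(t) + 8*t*cos(t) + ∫(-8*cos(t)) dt.
Step 3. Evaluate the standard form: now 4*t**2*sin(t) + 8*t*cos(t) - 8*sin(t).
Answer: 4*t**2*sin(t) + 8*t*cos(t) - 8*sin(t).


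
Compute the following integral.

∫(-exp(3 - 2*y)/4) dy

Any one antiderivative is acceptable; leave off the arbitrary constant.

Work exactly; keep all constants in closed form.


Answer: exp(3 - 2*y)/8.


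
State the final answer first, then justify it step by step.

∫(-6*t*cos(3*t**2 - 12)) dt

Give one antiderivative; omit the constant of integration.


The answer is -sin(3*t**2 - 12).
Step 1. Substitute u = t**2 - 4, turning ∫(-6*t*cos(3*t**2 - 12)) dt into ∫(-3*cos(3*u)) du: now ∫(-3*cos(3*u)) du.
Step 2. Evaluate the standard form: now -sin(3*u).
Step 3. Substitute back u = t**2 - 4: now -sin(3*t**2 - 12).
Answer: -sin(3*t**2 - 12).


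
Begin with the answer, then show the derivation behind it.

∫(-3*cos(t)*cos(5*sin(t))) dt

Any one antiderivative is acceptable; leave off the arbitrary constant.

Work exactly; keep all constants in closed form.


The answer is -3*sin(5*sin(t))/5.
Step 1. Substitute u = sin(t), turning ∫(-3*cos(t)*cos(5*sin(t))) dt into ∫(-3*cos(5*u)) du: now ∫(-3*cos(5*u)) du.
Step 2. Evaluate the standard form: now -3*sin(5*u)/5.
Step 3. Substitute back u = sin(t): now -3*sin(5*sin(t))/5.
Answer: -3*sin(5*sin(t))/5.


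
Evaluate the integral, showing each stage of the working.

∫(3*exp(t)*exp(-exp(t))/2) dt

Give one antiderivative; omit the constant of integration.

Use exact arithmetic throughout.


Step 1. Substitute u = exp(t), turning ∫(3*exp(t)*exp(-exp(t))/2) dt into ∫(3*exp(-u)/2) du: now ∫(3*exp(-u)/2) du.
Step 2. Evaluate the standard form: now -3*exp(-u)/2.
Step 3. Substitute back u = exp(t): now -3*exp(-exp(t))/2.
Answer: -3*exp(-exp(t))/2.


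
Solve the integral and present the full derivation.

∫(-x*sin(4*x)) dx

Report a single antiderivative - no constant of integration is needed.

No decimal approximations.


Step 1. Integrate ∫(-x*sin(4*x)) dx by parts with u = x, dv = (-sin(4*x)) dx, so v = cos(4*x)/4: now x*cos(4*x)/4 + ∫(-cos(4*x)/4) dx.
Step 2. Evaluate the standard form: now x*cos(4*x)/4 - sin(4*x)/16.
Answer: x*cos(4*x)/4 - sin(4*x)/16.


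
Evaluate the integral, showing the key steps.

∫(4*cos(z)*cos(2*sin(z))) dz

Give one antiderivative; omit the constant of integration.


Step 1. Substitute u = sin(z), turning ∫(4*cos(z)*cos(2*sin(z))) dz into ∫(4*cos(2*u)) du: now ∫(4*cos(2*u)) du.
Step 2. Evaluate the standard form: now 2*sin(2*u).
Step 3. Substitute back u = sin(z): now 2*sin(2*sin(z)).
Answer: 2*sin(2*sin(z)).


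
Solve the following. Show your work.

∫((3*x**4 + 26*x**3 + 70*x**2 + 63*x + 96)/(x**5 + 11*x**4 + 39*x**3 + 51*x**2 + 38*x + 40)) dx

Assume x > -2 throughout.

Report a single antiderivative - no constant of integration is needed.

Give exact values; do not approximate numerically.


Step 1. Decompose ∫((3*x**4 + 26*x**3 + 70*x**2 + 63*x + 96)/(x**5 + 11*x**4 + 39*x**3 + 51*x**2 + 38*x + 40)) dx by partial fractions, (3*x**4 + 26*x**3 + 70*x**2 + 63*x + 96)/(x**5 + 11*x**4 + 39*x**3 + 51*x**2 + 38*x + 40) = 1/(x**2 + 1) + 2/(x + 5) - 2/(x + 4) + 3/(x + 2): now ∫(3/(x + 2)) dx + ∫(-2/(x + 4)) dx + ∫(2/(x + 5)) dx + ∫(1/(x**2 + 1)) dx.
Step 2. Evaluate the standard form [assuming x > -4]: now -2*log(x + 4) + ∫(3/(x + 2)) dx + ∫(2/(x + 5)) dx + ∫(1/(x**2 + 1)) dx.
Step 3. Evaluate the standard form [assuming x > -2]: now 3*log(x + 2) - 2*log(x + 4) + ∫(2/(x + 5)) dx + ∫(1/(x**2 + 1)) dx.
Step 4. Evaluate the standard form [assuming x > -5]: now 3*log(x + 2) - 2*log(x + 4) + 2*log(x + 5) + ∫(1/(x**2 + 1)) dx.
Step 5. Evaluate the standard form: now 3*log(x + 2) - 2*log(x + 4) + 2*log(x + 5) + atan(x).
Answer: 3*log(x + 2) - 2*log(x + 4) + 2*log(x + 5) + atan(x).


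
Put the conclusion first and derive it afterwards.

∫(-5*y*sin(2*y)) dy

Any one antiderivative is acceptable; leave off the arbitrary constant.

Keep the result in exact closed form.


The answer is 5*y*cos(2*y)/2 - 5*sin(2*y)/4.
Step 1. Integrate ∫(-5*y*sin(2*y)) dy by parts with u = y, dv = (-5*sin(2*y)) dy, so v = 5*cos(2*y)/2: now 5*y*cos(2*y)/2 + ∫(-5*cos(2*y)/2) dy.
Step 2. Evaluate the standard form: now 5*y*cos(2*y)/2 - 5*sin(2*y)/4.
Answer: 5*y*cos(2*y)/2 - 5*sin(2*y)/4.


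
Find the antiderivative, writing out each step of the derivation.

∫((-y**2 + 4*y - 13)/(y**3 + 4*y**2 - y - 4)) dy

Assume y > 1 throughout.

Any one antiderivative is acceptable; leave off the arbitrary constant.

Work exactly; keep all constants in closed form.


Step 1. Decompose ∫((-y**2 + 4*y - 13)/(y**3 + 4*y**2 - y - 4)) dy by partial fractions, (-y**2 + 4*y - 13)/(y**3 + 4*y**2 - y - 4) = -3/(y + 4) + 3/(y + 1) - 1/(y - 1): now ∫(-1/(y - 1)) dy + ∫(3/(y + 1)) dy + ∫(-3/(y + 4)) dy.
Step 2. Evaluate the standard form [assuming y > -4]: now -3*log(y + 4) + ∫(-1/(y - 1)) dy + ∫(3/(y + 1)) dy.
Step 3. Evaluate the standard form [assuming y > 1]: now -log(y - 1) - 3*log(y + 4) + ∫(3/(y + 1)) dy.
Step 4. Evaluate the standard form [assuming y > -1]: now -log(y - 1) + 3*log(y + 1) - 3*log(y + 4).
Answer: -log(y - 1) + 3*log(y + 1) - 3*log(y + 4).


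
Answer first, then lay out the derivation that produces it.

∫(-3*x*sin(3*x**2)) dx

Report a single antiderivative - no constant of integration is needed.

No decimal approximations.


The answer is cos(3*x**2)/2.
Step 1. Substitute u = x**2, turning ∫(-3*x*sin(3*x**2)) dx into ∫(-3*sin(3*u)/2) du: now ∫(-3*sin(3*u)/2) du.
Step 2. Evaluate the standard form: now cos(3*u)/2.
Step 3. Substitute back u = x**2: now cos(3*x**2)/2.
Answer: cos(3*x**2)/2.


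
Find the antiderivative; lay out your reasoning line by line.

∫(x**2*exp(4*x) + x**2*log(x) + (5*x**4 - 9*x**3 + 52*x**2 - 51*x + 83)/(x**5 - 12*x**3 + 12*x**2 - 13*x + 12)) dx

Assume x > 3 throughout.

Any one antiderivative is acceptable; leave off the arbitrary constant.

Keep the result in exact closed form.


Step 1. Rewrite: now ∫(x**2*exp(4*x)) dx + ∫(x**2*log(x)) dx + ∫((5*x**4 - 9*x**3 + 52*x**2 - 51*x + 83)/(x**5 - 12*x**3 + 12*x**2 - 13*x + 12)) dx.
Step 2. Decompose ∫((5*x**4 - 9*x**3 + 52*x**2 - 51*x + 83)/(x**5 - 12*x**3 + 12*x**2 - 13*x + 12)) dx by partial fractions, (5*x**4 - 9*x**3 + 52*x**2 - 51*x + 83)/(x**5 - 12*x**3 + 12*x**2 - 13*x + 12) = 3/(x**2 + 1) + 5/(x + 4) - 4/(x - 1) + 4/(x - 3): now ∫(x**2*exp(4*x)) dx + ∫(x**2*log(x)) dx + ∫(4/(x - 3)) dx + ∫(-4/(x - 1)) dx + ∫(5/(x + 4)) dx + ∫(3/(x**2 + 1)) dx.
Step 3. Evaluate the standard form [assuming x > -4]: now 5*log(x + 4) + ∫(x**2*exp(4*x)) dx + ∫(x**2*log(x)) dx + ∫(4/(x - 3)) dx + ∫(-4/(x - 1)) dx + ∫(3/(x**2 + 1)) dx.
Step 4. Evaluate the standard form [assuming x > 3]: now 4*log(x - 3) + 5*log(x + 4) + ∫(x**2*exp(4*x)) dx + ∫(x**2*log(x)) dx + ∫(-4/(x - 1)) dx + ∫(3/(x**2 + 1)) dx.
Step 5. Evaluate the standard form [assuming x > 1]: now 4*log(x - 3) - 4*log(x - 1) + 5*log(x + 4) + ∫(x**2*exp(4*x)) dx + ∫(x**2*log(x)) dx + ∫(3/(x**2 + 1)) dx.
Step 6. Evaluate the standard form: now 4*log(x - 3) - 4*log(x - 1) + 5*log(x + 4) + 3*atan(x) + ∫(x**2*exp(4*x)) dx + ∫(x**2*log(x)) dx.
Step 7. Integrate ∫(x**2*exp(4*x)) dx by parts with u = x**2, dv = (exp(4*x)) dx, so v = exp(4*x)/4: now x**2*exp(4*x)/4 + 4*log(x - 3) - 4*log(x - 1) + 5*log(x + 4) + 3*atan(x) + ∫(-x*exp(4*x)/2) dx + ∫(x**2*log(x)) dx.
Step 8. Integrate ∫(-x*exp(4*x)/2) dx by parts with u = x, dv = (-exp(4*x)/2) dx, so v = -exp(4*x)/8: now x**2*exp(4*x)/4 - x*exp(4*x)/8 + 4*log(x - 3) - 4*log(x - 1) + 5*log(x + 4) + 3*atan(x) + ∫(x**2*log(x)) dx + ∫(exp(4*x)/8) dx.
Step 9. Evaluate the standard form: now x**2*exp(4*x)/4 - x*exp(4*x)/8 + exp(4*x)/32 + 4*log(x - 3) - 4*log(x - 1) + 5*log(x + 4) + 3*atan(x) + ∫(x**2*log(x)) dx.
Step 10. Integrate ∫(x**2*log(x)) dx by parts with u = log(x), dv = (x**2) dx, so v = x**3/3 [assuming x > 0]: now x**3*log(x)/3 + x**2*exp(4*x)/4 - x*exp(4*x)/8 + exp(4*x)/32 + 4*log(x - 3) - 4*log(x - 1) + 5*log(x + 4) + 3*atan(x) + ∫(-x**2/3) dx.
Step 11. Evaluate the standard form: now x**3*log(x)/3 - x**3/9 + x**2*exp(4*x)/4 - x*exp(4*x)/8 + exp(4*x)/32 + 4*log(x - 3) - 4*log(x - 1) + 5*log(x + 4) + 3*atan(x).
Answer: x**3*log(x)/3 - x**3/9 + x**2*exp(4*x)/4 - x*exp(4*x)/8 + exp(4*x)/32 + 4*log(x - 3) - 4*log(x - 1) + 5*log(x + 4) + 3*atan(x).


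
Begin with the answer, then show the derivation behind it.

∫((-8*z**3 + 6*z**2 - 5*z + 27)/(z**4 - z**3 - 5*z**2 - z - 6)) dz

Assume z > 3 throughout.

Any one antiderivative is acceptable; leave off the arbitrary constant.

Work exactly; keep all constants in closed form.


The answer is -3*log(z - 3) - 5*log(z + 2) - 3*atan(z).
Step 1. Decompose ∫((-8*z**3 + 6*z**2 - 5*z + 27)/(z**4 - z**3 - 5*z**2 - z - 6)) dz by partial fractions, (-8*z**3 + 6*z**2 - 5*z + 27)/(z**4 - z**3 - 5*z**2 - z - 6) = -3/(z**2 + 1) - 5/(z + 2) - 3/(z - 3): now ∫(-3/(z - 3)) dz + ∫(-5/(z + 2)) dz + ∫(-3/(z**2 + 1)) dz.
Step 2. Evaluate the standard form [assuming z > -2]: now -5*log(z + 2) + ∫(-3/(z - 3)) dz + ∫(-3/(z**2 + 1)) dz.
Step 3. Evaluate the standard form [assuming z > 3]: now -3*log(z - 3) - 5*log(z + 2) + ∫(-3/(z**2 + 1)) dz.
Step 4. Evaluate the standard form: now -3*log(z - 3) - 5*log(z + 2) - 3*atan(z).
Answer: -3*log(z - 3) - 5*log(z + 2) - 3*atan(z).


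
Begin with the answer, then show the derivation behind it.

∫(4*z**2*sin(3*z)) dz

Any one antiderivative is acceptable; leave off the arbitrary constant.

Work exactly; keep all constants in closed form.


The answer is -4*z**2*cos(3*z)/3 + 8*z*sin(3*z)/9 + 8*cos(3*z)/27.
Step 1. Integrate ∫(4*z**2*sin(3*z)) dz by parts with u = z**2, dv = (4*sin(3*z)) dz, so v = -4*cos(3*z)/3: now -4*z**2*cos(3*z)/3 + ∫(8*z*cos(3*z)/3) dz.
Step 2. Integrate ∫(8*z*cos(3*z)/3) dz by parts with u = z, dv = (8*cos(3*z)/3) dz, so v = 8*sin(3*z)/9: now -4*z**2*cos(3*z)/3 + 8*z*sin(3*z)/9 + ∫(-8*sin(3*z)/9) dz.
Step 3. Evaluate the standard form: now -4*z**2*cos(3*z)/3 + 8*z*sin(3*z)/9 + 8*cos(3*z)/27.
Answer: -4*z**2*cos(3*z)/3 + 8*z*sin(3*z)/9 + 8*cos(3*z)/27.


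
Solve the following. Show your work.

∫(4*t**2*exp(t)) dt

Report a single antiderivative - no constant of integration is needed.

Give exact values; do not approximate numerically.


Step 1. Integrate ∫(4*t**2*exp(t)) dt by parts with u = t**2, dv = (4*exp(t)) dt, so v = 4*exp(t): now 4*t**2*exp(t) + ∫(-8*t*exp(t)) dt.
Step 2. Integrate ∫(-8*t*exp(t)) dt by parts with u = t, dv = (-8*exp(t)) dt, so v = -8*exp(t): now 4*t**2*exp(t) - 8*t*exp(t) + ∫(8*exp(t)) dt.
Step 3. Evaluate the standard form: now 4*t**2*exp(t) - 8*t*exp(t) + 8*exp(t).
Answer: 4*t**2*exp(t) - 8*t*exp(t) + 8*exp(t).


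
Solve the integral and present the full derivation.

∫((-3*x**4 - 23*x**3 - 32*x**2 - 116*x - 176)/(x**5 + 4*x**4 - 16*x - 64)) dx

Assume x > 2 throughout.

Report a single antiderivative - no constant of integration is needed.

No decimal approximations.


Step 1. Decompose ∫((-3*x**4 - 23*x**3 - 32*x**2 - 116*x - 176)/(x**5 + 4*x**4 - 16*x - 64)) dx by partial fractions, (-3*x**4 - 23*x**3 - 32*x**2 - 116*x - 176)/(x**5 + 4*x**4 - 16*x - 64) = 3/(x**2 + 4) + 2/(x + 4) - 1/(x + 2) - 4/(x - 2): now ∫(-4/(x - 2)) dx + ∫(-1/(x + 2)) dx + ∫(2/(x + 4)) dx + ∫(3/(x**2 + 4)) dx.
Step 2. Evaluate the standard form [assuming x > -2]: now -log(x + 2) + ∫(-4/(x - 2)) dx + ∫(2/(x + 4)) dx + ∫(3/(x**2 + 4)) dx.
Step 3. Evaluate the standard form [assuming x > -4]: now -log(x + 2) + 2*log(x + 4) + ∫(-4/(x - 2)) dx + ∫(3/(x**2 + 4)) dx.
Step 4. Evaluate the standard form [assuming x > 2]: now -4*log(x - 2) - log(x + 2) + 2*log(x + 4) + ∫(3/(x**2 + 4)) dx.
Step 5. Evaluate the standard form: now -4*log(x - 2) - log(x + 2) + 2*log(x + 4) + 3*atan(x/2)/2.
Answer: -4*log(x - 2) - log(x + 2) + 2*log(x + 4) + 3*atan(x/2)/2.


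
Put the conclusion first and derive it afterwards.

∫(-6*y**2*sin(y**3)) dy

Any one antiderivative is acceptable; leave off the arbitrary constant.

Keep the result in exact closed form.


The answer is 2*cos(y**3).
Step 1. Substitute u = y**3, turning ∫(-6*y**2*sin(y**3)) dy into ∫(-2*sin(u)) du: now ∫(-2*sin(u)) du.
Step 2. Evaluate the standard form: now 2*cos(u).
Step 3. Substitute back u = y**3: now 2*cos(y**3).
Answer: 2*cos(y**3).


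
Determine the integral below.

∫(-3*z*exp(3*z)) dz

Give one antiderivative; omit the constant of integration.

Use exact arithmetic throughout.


Answer: -z*exp(3*z) + exp(3*z)/3.


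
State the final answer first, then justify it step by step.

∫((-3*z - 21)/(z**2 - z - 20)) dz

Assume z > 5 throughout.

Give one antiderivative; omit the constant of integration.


The answer is -4*log(z - 5) + log(z + 4).
Step 1. Decompose ∫((-3*z - 21)/(z**2 - z - 20)) dz by partial fractions, (-3*z - 21)/(z**2 - z - 20) = 1/(z + 4) - 4/(z - 5): now ∫(-4/(z - 5)) dz + ∫(1/(z + 4)) dz.
Step 2. Evaluate the standard form [assuming z > 5]: now -4*log(z - 5) + ∫(1/(z + 4)) dz.
Step 3. Evaluate the standard form [assuming z > -4]: now -4*log(z - 5) + log(z + 4).
Answer: -4*log(z - 5) + log(z + 4).


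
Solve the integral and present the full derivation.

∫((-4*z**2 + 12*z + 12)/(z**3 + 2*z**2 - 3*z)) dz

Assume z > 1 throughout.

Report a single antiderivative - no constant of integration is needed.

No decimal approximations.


Step 1. Decompose ∫((-4*z**2 + 12*z + 12)/(z**3 + 2*z**2 - 3*z)) dz by partial fractions, (-4*z**2 + 12*z + 12)/(z**3 + 2*z**2 - 3*z) = -5/(z + 3) + 5/(z - 1) - 4/z: now ∫(-4/z) dz + ∫(5/(z - 1)) dz + ∫(-5/(z + 3)) dz.
Step 2. Evaluate the standard form [assuming z > -3]: now -5*log(z + 3) + ∫(-4/z) dz + ∫(5/(z - 1)) dz.
Step 3. Evaluate the standard form [assuming z > 1]: now 5*log(z - 1) - 5*log(z + 3) + ∫(-4/z) dz.
Step 4. Evaluate the standard form [assuming z > 0]: now -4*log(z) + 5*log(z - 1) - 5*log(z + 3).
Answer: -4*log(z) + 5*log(z - 1) - 5*log(z + 3).


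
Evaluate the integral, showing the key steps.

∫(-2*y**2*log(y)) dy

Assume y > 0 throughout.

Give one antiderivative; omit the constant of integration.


Step 1. Integrate ∫(-2*y**2*log(y)) dy by parts with u = log(y), dv = (-2*y**2) dy, so v = -2*y**3/3 [assuming y > 0]: now -2*y**3*log(y)/3 + ∫(2*y**2/3) dy.
Step 2. Evaluate the standard form: now -2*y**3*log(y)/3 + 2*y**3/9.
Answer: -2*y**3*log(y)/3 + 2*y**3/9.


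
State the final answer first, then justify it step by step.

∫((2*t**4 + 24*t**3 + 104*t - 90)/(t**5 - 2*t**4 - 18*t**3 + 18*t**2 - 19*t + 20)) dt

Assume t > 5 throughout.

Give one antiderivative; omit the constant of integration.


The answer is 5*log(t - 5) - log(t - 1) - 2*log(t + 4) - 4*atan(t).
Step 1. Decompose ∫((2*t**4 + 24*t**3 + 104*t - 90)/(t**5 - 2*t**4 - 18*t**3 + 18*t**2 - 19*t + 20)) dt by partial fractions, (2*t**4 + 24*t**3 + 104*t - 90)/(t**5 - 2*t**4 - 18*t**3 + 18*t**2 - 19*t + 20) = -4/(t**2 + 1) - 2/(t + 4) - 1/(t - 1) + 5/(t - 5): now ∫(5/(t - 5)) dt + ∫(-1/(t - 1)) dt + ∫(-2/(t + 4)) dt + ∫(-4/(t**2 + 1)) dt.
Step 2. Evaluate the standard form [assuming t > 5]: now 5*log(t - 5) + ∫(-1/(t - 1)) dt + ∫(-2/(t + 4)) dt + ∫(-4/(t**2 + 1)) dt.
Step 3. Evaluate the standard form [assuming t > -4]: now 5*log(t - 5) - 2*log(t + 4) + ∫(-1/(t - 1)) dt + ∫(-4/(t**2 + 1)) dt.
Step 4. Evaluate the standard form [assuming t > 1]: now 5*log(t - 5) - log(t - 1) - 2*log(t + 4) + ∫(-4/(t**2 + 1)) dt.
Step 5. Evaluate the standard form: now 5*log(t - 5) - log(t - 1) - 2*log(t + 4) - 4*atan(t).
Answer: 5*log(t - 5) - log(t - 1) - 2*log(t + 4) - 4*atan(t).


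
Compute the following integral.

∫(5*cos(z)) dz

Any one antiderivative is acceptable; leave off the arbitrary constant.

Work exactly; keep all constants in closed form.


Answer: 5*sin(z).


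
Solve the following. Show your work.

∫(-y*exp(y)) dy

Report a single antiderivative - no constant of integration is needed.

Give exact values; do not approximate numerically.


Step 1. Integrate ∫(-y*exp(y)) dy by parts with u = y, dv = (-exp(y)) dy, so v = -exp(y): now -y*exp(y) + ∫(exp(y)) dy.
Step 2. Evaluate the standard form: now -y*exp(y) + exp(y).
Answer: -y*exp(y) + exp(y).


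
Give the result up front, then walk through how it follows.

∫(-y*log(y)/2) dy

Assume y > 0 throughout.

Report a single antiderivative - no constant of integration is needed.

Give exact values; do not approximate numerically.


The answer is -y**2*log(y)/4 + y**2/8.
Step 1. Integrate ∫(-y*log(y)/2) dy by parts with u = log(y), dv = (-y/2) dy, so v = -y**2/4 [assuming y > 0]: now -y**2*log(y)/4 + ∫(y/4) dy.
Step 2. Evaluate the standard form: now -y**2*log(y)/4 + y**2/8.
Answer: -y**2*log(y)/4 + y**2/8.


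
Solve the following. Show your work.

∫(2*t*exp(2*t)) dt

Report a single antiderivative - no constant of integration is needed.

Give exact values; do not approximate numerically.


Step 1. Integrate ∫(2*t*exp(2*t)) dt by parts with u = t, dv = (2*exp(2*t)) dt, so v = exp(2*t): now t*exp(2*t) + ∫(-exp(2*t)) dt.
Step 2. Evaluate the standard form: now t*exp(2*t) - exp(2*t)/2.
Answer: t*exp(2*t) - exp(2*t)/2.


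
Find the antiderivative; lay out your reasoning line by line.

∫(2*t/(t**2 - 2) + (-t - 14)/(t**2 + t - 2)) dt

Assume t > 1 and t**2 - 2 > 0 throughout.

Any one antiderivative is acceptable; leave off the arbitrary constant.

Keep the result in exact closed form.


Step 1. Rewrite: now ∫(2*t/(t**2 - 2)) dt + ∫((-t - 14)/(t**2 + t - 2)) dt.
Step 2. Decompose ∫((-t - 14)/(t**2 + t - 2)) dt by partial fractions, (-t - 14)/(t**2 + t - 2) = 4/(t + 2) - 5/(t - 1): now ∫(2*t/(t**2 - 2)) dt + ∫(-5/(t - 1)) dt + ∫(4/(t + 2)) dt.
Step 3. Evaluate the standard form [assuming t > -2]: now 4*log(t + 2) + ∫(2*t/(t**2 - 2)) dt + ∫(-5/(t - 1)) dt.
Step 4. Evaluate the standard form [assuming t > 1]: now -5*log(t - 1) + 4*log(t + 2) + ∫(2*t/(t**2 - 2)) dt.
Step 5. Substitute u = t**2 - 2, turning ∫(2*t/(t**2 - 2)) dt into ∫(1/u) du: now -5*log(t - 1) + 4*log(t + 2) + ∫(1/u) du.
Step 6. Evaluate the standard form [assuming u > 0]: now log(u) - 5*log(t - 1) + 4*log(t + 2).
Step 7. Substitute back u = t**2 - 2: now -5*log(t - 1) + 4*log(t + 2) + log(t**2 - 2).
Answer: -5*log(t - 1) + 4*log(t + 2) + log(t**2 - 2).


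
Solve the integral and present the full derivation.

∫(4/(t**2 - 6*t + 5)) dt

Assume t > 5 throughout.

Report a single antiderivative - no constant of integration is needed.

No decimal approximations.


Step 1. Decompose ∫(4/(t**2 - 6*t + 5)) dt by partial fractions, 4/(t**2 - 6*t + 5) = -1/(t - 1) + 1/(t - 5): now ∫(1/(t - 5)) dt + ∫(-1/(t - 1)) dt.
Step 2. Evaluate the standard form [assuming t > 5]: now log(t - 5) + ∫(-1/(t - 1)) dt.
Step 3. Evaluate the standard form [assuming t > 1]: now log(t - 5) - log(t - 1).
Answer: log(t - 5) - log(t - 1).


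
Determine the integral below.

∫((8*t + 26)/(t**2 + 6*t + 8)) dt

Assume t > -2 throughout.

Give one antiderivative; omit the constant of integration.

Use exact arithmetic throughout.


Answer: 5*log(t + 2) + 3*log(t + 4).


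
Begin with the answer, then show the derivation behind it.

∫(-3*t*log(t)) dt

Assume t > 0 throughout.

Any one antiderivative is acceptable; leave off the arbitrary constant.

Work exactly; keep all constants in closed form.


The answer is -3*t**2*log(t)/2 + 3*t**2/4.
Step 1. Integrate ∫(-3*t*log(t)) dt by parts with u = log(t), dv = (-3*t) dt, so v = -3*t**2/2 [assuming t > 0]: now -3*t**2*log(t)/2 + ∫(3*t/2) dt.
Step 2. Evaluate the standard form: now -3*t**2*log(t)/2 + 3*t**2/4.
Answer: -3*t**2*log(t)/2 + 3*t**2/4.


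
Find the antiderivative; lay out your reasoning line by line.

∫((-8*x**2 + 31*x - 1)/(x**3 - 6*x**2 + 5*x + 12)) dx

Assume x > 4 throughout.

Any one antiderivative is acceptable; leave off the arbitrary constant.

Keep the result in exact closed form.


Step 1. Decompose ∫((-8*x**2 + 31*x - 1)/(x**3 - 6*x**2 + 5*x + 12)) dx by partial fractions, (-8*x**2 + 31*x - 1)/(x**3 - 6*x**2 + 5*x + 12) = -2/(x + 1) - 5/(x - 3) - 1/(x - 4): now ∫(-1/(x - 4)) dx + ∫(-5/(x - 3)) dx + ∫(-2/(x + 1)) dx.
Step 2. Evaluate the standard form [assuming x > 4]: now -log(x - 4) + ∫(-5/(x - 3)) dx + ∫(-2/(x + 1)) dx.
Step 3. Evaluate the standard form [assuming x > 3]: now -log(x - 4) - 5*log(x - 3) + ∫(-2/(x + 1)) dx.
Step 4. Evaluate the standard form [assuming x > -1]: now -log(x - 4) - 5*log(x - 3) - 2*log(x + 1).
Answer: -log(x - 4) - 5*log(x - 3) - 2*log(x + 1).


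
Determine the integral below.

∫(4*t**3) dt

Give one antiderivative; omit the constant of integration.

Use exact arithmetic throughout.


Answer: t**4.


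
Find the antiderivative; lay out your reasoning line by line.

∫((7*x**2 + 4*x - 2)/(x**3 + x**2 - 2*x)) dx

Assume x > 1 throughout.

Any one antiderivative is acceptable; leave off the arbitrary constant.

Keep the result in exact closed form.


Step 1. Decompose ∫((7*x**2 + 4*x - 2)/(x**3 + x**2 - 2*x)) dx by partial fractions, (7*x**2 + 4*x - 2)/(x**3 + x**2 - 2*x) = 3/(x + 2) + 3/(x - 1) + 1/x: now ∫(1/x) dx + ∫(3/(x - 1)) dx + ∫(3/(x + 2)) dx.
Step 2. Evaluate the standard form [assuming x > 0]: now log(x) + ∫(3/(x - 1)) dx + ∫(3/(x + 2)) dx.
Step 3. Evaluate the standard form [assuming x > -2]: now log(x) + 3*log(x + 2) + ∫(3/(x - 1)) dx.
Step 4. Evaluate the standard form [assuming x > 1]: now log(x) + 3*log(x - 1) + 3*log(x + 2).
Answer: log(x) + 3*log(x - 1) + 3*log(x + 2).


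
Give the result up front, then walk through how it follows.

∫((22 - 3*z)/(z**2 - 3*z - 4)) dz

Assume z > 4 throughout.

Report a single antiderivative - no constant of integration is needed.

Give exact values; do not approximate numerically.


The answer is 2*log(z - 4) - 5*log(z + 1).
Step 1. Decompose ∫((22 - 3*z)/(z**2 - 3*z - 4)) dz by partial fractions, (22 - 3*z)/(z**2 - 3*z - 4) = -5/(z + 1) + 2/(z - 4): now ∫(2/(z - 4)) dz + ∫(-5/(z + 1)) dz.
Step 2. Evaluate the standard form [assuming z > 4]: now 2*log(z - 4) + ∫(-5/(z + 1)) dz.
Step 3. Evaluate the standard form [assuming z > -1]: now 2*log(z - 4) - 5*log(z + 1).
Answer: 2*log(z - 4) - 5*log(z + 1).


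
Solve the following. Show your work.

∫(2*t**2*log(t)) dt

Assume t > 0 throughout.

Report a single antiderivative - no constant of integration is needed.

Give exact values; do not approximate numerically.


Step 1. Integrate ∫(2*t**2*log(t)) dt by parts with u = log(t), dv = (2*t**2) dt, so v = 2*t**3/3 [assuming t > 0]: now 2*t**3*log(t)/3 + ∫(-2*t**2/3) dt.
Step 2. Evaluate the standard form: now 2*t**3*log(t)/3 - 2*t**3/9.
Answer: 2*t**3*log(t)/3 - 2*t**3/9.


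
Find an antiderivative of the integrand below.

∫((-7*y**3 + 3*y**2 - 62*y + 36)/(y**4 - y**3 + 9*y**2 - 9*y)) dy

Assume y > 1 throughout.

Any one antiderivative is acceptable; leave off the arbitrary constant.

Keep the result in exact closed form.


Answer: -4*log(y) - 3*log(y - 1) - atan(y/3)/3.


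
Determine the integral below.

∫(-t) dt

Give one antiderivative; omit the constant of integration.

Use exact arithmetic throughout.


Answer: -t**2/2.


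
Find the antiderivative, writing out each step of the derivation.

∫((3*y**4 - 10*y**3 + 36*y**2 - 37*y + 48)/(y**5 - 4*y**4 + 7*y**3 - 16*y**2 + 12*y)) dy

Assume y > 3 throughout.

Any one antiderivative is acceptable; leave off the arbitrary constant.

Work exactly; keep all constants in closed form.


Step 1. Decompose ∫((3*y**4 - 10*y**3 + 36*y**2 - 37*y + 48)/(y**5 - 4*y**4 + 7*y**3 - 16*y**2 + 12*y)) dy by partial fractions, (3*y**4 - 10*y**3 + 36*y**2 - 37*y + 48)/(y**5 - 4*y**4 + 7*y**3 - 16*y**2 + 12*y) = -3/(y**2 + 4) - 4/(y - 1) + 3/(y - 3) + 4/y: now ∫(4/y) dy + ∫(3/(y - 3)) dy + ∫(-4/(y - 1)) dy + ∫(-3/(y**2 + 4)) dy.
Step 2. Evaluate the standard form [assuming y > 3]: now 3*log(y - 3) + ∫(4/y) dy + ∫(-4/(y - 1)) dy + ∫(-3/(y**2 + 4)) dy.
Step 3. Evaluate the standard form [assuming y > 0]: now 4*log(y) + 3*log(y - 3) + ∫(-4/(y - 1)) dy + ∫(-3/(y**2 + 4)) dy.
Step 4. Evaluate the standard form [assuming y > 1]: now 4*log(y) + 3*log(y - 3) - 4*log(y - 1) + ∫(-3/(y**2 + 4)) dy.
Step 5. Evaluate the standard form: now 4*log(y) + 3*log(y - 3) - 4*log(y - 1) - 3*atan(y/2)/2.
Answer: 4*log(y) + 3*log(y - 3) - 4*log(y - 1) - 3*atan(y/2)/2.


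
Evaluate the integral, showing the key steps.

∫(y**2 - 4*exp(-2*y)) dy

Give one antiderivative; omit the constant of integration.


Step 1. Rewrite: now ∫(y**2) dy + ∫(-4*exp(-2*y)) dy.
Step 2. Evaluate the standard form: now y**3/3 + ∫(-4*exp(-2*y)) dy.
Step 3. Evaluate the standard form: now y**3/3 + 2*exp(-2*y).
Answer: y**3/3 + 2*exp(-2*y).


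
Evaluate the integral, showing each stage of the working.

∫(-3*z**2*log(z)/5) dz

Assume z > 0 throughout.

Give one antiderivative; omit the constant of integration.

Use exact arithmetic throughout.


Step 1. Integrate ∫(-3*z**2*log(z)/5) dz by parts with u = log(z), dv = (-3*z**2/5) dz, so v = -z**3/5 [assuming z > 0]: now -z**3*log(z)/5 + ∫(z**2/5) dz.
Step 2. Evaluate the standard form: now -z**3*log(z)/5 + z**3/15.
Answer: -z**3*log(z)/5 + z**3/15.


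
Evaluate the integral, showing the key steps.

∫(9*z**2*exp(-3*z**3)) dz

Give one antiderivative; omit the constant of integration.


Step 1. Substitute u = z**3, turning ∫(9*z**2*exp(-3*z**3)) dz into ∫(3*exp(-3*u)) du: now ∫(3*exp(-3*u)) du.
Step 2. Evaluate the standard form: now -exp(-3*u).
Step 3. Substitute back u = z**3: now -exp(-3*z**3).
Answer: -exp(-3*z**3).


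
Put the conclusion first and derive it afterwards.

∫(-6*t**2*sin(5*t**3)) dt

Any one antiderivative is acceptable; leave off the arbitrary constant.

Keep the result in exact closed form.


The answer is 2*cos(5*t**3)/5.
Step 1. Substitute u = t**3, turning ∫(-6*t**2*sin(5*t**3)) dt into ∫(-2*sin(5*u)) du: now ∫(-2*sin(5*u)) du.
Step 2. Evaluate the standard form: now 2*cos(5*u)/5.
Step 3. Substitute back u = t**3: now 2*cos(5*t**3)/5.
Answer: 2*cos(5*t**3)/5.


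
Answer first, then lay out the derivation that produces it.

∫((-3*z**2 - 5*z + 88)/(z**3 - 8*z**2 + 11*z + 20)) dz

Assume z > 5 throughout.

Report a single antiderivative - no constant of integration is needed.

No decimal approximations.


The answer is -2*log(z - 5) - 4*log(z - 4) + 3*log(z + 1).
Step 1. Decompose ∫((-3*z**2 - 5*z + 88)/(z**3 - 8*z**2 + 11*z + 20)) dz by partial fractions, (-3*z**2 - 5*z + 88)/(z**3 - 8*z**2 + 11*z + 20) = 3/(z + 1) - 4/(z - 4) - 2/(z - 5): now ∫(-2/(z - 5)) dz + ∫(-4/(z - 4)) dz + ∫(3/(z + 1)) dz.
Step 2. Evaluate the standard form [assuming z > -1]: now 3*log(z + 1) + ∫(-2/(z - 5)) dz + ∫(-4/(z - 4)) dz.
Step 3. Evaluate the standard form [assuming z > 4]: now -4*log(z - 4) + 3*log(z + 1) + ∫(-2/(z - 5)) dz.
Step 4. Evaluate the standard form [assuming z > 5]: now -2*log(z - 5) - 4*log(z - 4) + 3*log(z + 1).
Answer: -2*log(z - 5) - 4*log(z - 4) + 3*log(z + 1).
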